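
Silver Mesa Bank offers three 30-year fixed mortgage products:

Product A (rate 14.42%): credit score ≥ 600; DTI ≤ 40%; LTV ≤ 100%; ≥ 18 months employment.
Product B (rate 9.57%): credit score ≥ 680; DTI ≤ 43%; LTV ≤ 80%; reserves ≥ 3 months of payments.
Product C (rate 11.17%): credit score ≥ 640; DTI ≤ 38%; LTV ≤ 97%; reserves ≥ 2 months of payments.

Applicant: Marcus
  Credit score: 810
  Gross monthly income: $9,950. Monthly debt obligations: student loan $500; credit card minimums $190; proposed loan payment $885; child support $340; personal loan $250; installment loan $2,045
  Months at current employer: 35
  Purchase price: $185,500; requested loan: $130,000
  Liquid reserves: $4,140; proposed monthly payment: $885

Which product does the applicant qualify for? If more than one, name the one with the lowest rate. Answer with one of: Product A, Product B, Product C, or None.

Total debts = (500 + 190 + 885 + 340 + 250 + 2,045) = 4,210; DTI = 4,210/9,950 = 42.3%.
LTV = 130,000/185,500 = 70.1%.
Reserves = 4,140/885 = 4.7 months.
Product A: score 810 ≥ 600; DTI 42.3% > 40%; LTV 70.1% ≤ 100%; employment 35 ≥ 18 mo → does not qualify.
Product B: score 810 ≥ 680; DTI 42.3% ≤ 43%; LTV 70.1% ≤ 80%; reserves 4.7 ≥ 3 mo → qualifies.
Product C: score 810 ≥ 640; DTI 42.3% > 38%; LTV 70.1% ≤ 97%; reserves 4.7 ≥ 2 mo → does not qualify.

Product B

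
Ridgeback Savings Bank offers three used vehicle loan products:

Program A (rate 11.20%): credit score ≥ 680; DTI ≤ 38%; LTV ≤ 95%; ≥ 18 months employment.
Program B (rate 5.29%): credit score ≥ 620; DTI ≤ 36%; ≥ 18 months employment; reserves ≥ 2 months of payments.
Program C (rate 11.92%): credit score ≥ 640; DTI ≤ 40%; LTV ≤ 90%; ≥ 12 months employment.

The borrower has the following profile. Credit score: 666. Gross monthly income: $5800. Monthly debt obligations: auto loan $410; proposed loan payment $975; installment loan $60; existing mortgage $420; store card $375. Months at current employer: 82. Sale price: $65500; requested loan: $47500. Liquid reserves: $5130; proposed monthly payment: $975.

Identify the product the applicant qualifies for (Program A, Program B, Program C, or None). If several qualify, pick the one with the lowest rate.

Total debts = (410 + 975 + 60 + 420 + 375) = 2,240; DTI = 2,240/5,800 = 38.6%.
LTV = 47,500/65,500 = 72.5%.
Reserves = 5,130/975 = 5.3 months.
Program A: score 666 < 680; DTI 38.6% > 38%; LTV 72.5% ≤ 95%; employment 82 ≥ 18 mo → does not qualify.
Program B: score 666 ≥ 620; DTI 38.6% > 36%; employment 82 ≥ 18 mo; reserves 5.3 ≥ 2 mo → does not qualify.
Program C: score 666 ≥ 640; DTI 38.6% ≤ 40%; LTV 72.5% ≤ 90%; employment 82 ≥ 12 mo → qualifies.

Program C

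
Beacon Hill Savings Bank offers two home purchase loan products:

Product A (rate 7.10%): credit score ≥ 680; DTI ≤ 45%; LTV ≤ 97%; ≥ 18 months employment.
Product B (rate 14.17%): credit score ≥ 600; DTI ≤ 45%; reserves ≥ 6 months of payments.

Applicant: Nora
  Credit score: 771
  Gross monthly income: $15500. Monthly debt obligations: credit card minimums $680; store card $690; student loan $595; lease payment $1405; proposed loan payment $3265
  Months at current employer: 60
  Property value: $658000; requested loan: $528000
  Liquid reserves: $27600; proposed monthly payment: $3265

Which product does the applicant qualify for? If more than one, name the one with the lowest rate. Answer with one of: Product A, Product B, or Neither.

Total debts = (680 + 690 + 595 + 1,405 + 3,265) = 6,635; DTI = 6,635/15,500 = 42.8%.
LTV = 528,000/658,000 = 80.2%.
Reserves = 27,600/3,265 = 8.5 months.
Product A: score 771 ≥ 680; DTI 42.8% ≤ 45%; LTV 80.2% ≤ 97%; employment 60 ≥ 18 mo → qualifies.
Product B: score 771 ≥ 600; DTI 42.8% ≤ 45%; reserves 8.5 ≥ 6 mo → qualifies.
Qualifying: Product A, Product B. Lowest rate is 7.10% → Product A.

Product A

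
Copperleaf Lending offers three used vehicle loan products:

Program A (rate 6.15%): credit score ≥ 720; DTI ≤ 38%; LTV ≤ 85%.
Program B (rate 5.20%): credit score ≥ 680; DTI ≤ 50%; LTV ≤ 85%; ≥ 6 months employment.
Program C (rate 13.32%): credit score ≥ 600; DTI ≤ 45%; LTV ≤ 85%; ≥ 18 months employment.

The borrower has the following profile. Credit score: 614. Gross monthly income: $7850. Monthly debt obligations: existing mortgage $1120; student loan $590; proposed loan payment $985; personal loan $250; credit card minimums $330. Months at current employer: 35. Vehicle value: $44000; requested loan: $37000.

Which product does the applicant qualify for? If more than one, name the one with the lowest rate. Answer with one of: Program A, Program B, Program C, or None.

Total debts = (1,120 + 590 + 985 + 250 + 330) = 3,275; DTI = 3,275/7,850 = 41.7%.
LTV = 37,000/44,000 = 84.1%.
Program A: score 614 < 720; DTI 41.7% > 38%; LTV 84.1% ≤ 85% → does not qualify.
Program B: score 614 < 680; DTI 41.7% ≤ 50%; LTV 84.1% ≤ 85%; employment 35 ≥ 6 mo → does not qualify.
Program C: score 614 ≥ 600; DTI 41.7% ≤ 45%; LTV 84.1% ≤ 85%; employment 35 ≥ 18 mo → qualifies.

Program C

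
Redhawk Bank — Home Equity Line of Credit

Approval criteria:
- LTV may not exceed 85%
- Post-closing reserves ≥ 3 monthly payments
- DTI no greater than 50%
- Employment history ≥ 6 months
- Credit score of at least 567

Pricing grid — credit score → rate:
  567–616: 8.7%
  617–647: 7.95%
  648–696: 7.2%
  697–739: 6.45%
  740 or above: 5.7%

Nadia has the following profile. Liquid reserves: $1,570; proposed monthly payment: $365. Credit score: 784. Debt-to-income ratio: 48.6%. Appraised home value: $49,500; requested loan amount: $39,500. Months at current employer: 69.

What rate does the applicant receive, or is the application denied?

Approved at 5.7%

Credit score 784 ≥ 567 (meets minimum)
DTI 48.6% ≤ 50%
Employment 69 ≥ 6 months
Loan-to-value = 39,500/49,500 = 79.8% — pass (85% max)
Reserves = 1,570/365 = 4.3 months ≥ 3
All requirements met. Score 784 falls in the 740 or above tier → 5.7%.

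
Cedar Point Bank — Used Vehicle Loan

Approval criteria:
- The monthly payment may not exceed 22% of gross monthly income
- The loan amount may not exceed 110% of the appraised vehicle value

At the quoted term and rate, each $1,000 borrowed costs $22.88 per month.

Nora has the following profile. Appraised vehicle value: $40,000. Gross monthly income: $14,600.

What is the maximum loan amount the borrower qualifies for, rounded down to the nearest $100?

$44,000

Payment cap: 22% × $14,600 = $3,212/month.
At $22.88 per $1,000, that supports 3,212/22.88 × 1,000 ≈ $140,384 → $140,300.
LTV cap: 110% × $40,000 = $44,000 → $44,000.
Binding constraint: loan-to-value.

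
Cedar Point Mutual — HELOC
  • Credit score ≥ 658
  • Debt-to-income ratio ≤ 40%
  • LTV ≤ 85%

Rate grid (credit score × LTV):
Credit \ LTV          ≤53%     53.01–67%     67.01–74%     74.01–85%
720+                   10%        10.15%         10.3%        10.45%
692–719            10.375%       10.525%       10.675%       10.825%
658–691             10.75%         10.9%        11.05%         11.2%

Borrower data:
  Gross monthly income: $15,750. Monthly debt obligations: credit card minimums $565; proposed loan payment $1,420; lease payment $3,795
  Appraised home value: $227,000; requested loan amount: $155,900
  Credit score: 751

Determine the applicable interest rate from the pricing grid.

10.3%

Credit score 751 ≥ 658; Total monthly debts = (565 + 1,420 + 3,795) = 5,780. DTI = 5,780/15,750 = 36.7% ≤ 40%
LTV = 155,900/227,000 = 68.7% ≤ 85%
Row: 751 falls in 720+. Column: 68.7% falls in 67.01–74%. Rate = 10.3%.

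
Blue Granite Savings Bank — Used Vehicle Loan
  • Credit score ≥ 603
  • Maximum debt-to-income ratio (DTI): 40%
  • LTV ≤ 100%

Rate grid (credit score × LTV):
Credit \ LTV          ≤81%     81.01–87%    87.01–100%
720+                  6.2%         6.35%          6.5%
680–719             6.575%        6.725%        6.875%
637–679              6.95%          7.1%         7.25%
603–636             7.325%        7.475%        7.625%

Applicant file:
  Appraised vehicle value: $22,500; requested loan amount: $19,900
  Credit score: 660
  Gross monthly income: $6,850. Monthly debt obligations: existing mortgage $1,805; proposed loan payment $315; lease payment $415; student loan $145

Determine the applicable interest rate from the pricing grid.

7.25%

Credit score 660 ≥ 603; Total monthly debts = (1,805 + 315 + 415 + 145) = 2,680. DTI: 2,680 ÷ 6,850 = 39.1%, within the 40% cap
LTV = 19,900/22,500 = 88.4% ≤ 100%
Credit 660 → row 637–679; LTV 88.4% → column 87.01–100%. Grid cell → 7.25%.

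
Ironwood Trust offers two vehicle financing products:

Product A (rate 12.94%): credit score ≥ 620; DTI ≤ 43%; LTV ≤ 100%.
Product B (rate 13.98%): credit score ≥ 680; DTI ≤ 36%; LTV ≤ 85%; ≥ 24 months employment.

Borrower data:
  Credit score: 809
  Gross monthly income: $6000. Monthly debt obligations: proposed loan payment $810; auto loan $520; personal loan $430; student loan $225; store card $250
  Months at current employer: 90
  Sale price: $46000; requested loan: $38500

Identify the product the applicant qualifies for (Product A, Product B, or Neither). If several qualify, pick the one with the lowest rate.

Total debts = (810 + 520 + 430 + 225 + 250) = 2,235; DTI = 2,235/6,000 = 37.2%.
LTV = 38,500/46,000 = 83.7%.
Product A: score 809 ≥ 620; DTI 37.2% ≤ 43%; LTV 83.7% ≤ 100% → qualifies.
Product B: score 809 ≥ 680; DTI 37.2% > 36%; LTV 83.7% ≤ 85%; employment 90 ≥ 24 mo → does not qualify.

Product A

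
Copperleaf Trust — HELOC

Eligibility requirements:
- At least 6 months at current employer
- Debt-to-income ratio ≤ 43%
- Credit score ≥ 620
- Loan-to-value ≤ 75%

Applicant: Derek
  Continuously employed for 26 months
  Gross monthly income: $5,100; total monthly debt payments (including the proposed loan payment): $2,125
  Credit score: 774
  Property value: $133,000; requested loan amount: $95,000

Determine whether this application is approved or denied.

Employment 26 ≥ 6 months
DTI = 2,125/5,100 = 41.7% ≤ 43%
Credit score 774 ≥ 620 (meets)
LTV = 95,000/133,000 = 71.4% ≤ 75%
All criteria satisfied.

Approved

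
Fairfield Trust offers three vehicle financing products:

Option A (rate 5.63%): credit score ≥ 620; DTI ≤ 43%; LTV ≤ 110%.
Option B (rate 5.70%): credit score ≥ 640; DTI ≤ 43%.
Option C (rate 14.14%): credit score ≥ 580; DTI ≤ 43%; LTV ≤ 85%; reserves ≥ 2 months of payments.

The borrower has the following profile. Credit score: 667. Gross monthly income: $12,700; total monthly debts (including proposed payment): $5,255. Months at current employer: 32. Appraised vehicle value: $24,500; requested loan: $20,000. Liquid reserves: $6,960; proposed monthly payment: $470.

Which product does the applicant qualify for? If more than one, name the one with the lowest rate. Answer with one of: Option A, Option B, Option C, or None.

Option A

DTI = 5,255/12,700 = 41.4%.
LTV = 20,000/24,500 = 81.6%.
Reserves = 6,960/470 = 14.8 months.
Option A: score 667 ≥ 620; DTI 41.4% ≤ 43%; LTV 81.6% ≤ 110% → qualifies.
Option B: score 667 ≥ 640; DTI 41.4% ≤ 43% → qualifies.
Option C: score 667 ≥ 580; DTI 41.4% ≤ 43%; LTV 81.6% ≤ 85%; reserves 14.8 ≥ 2 mo → qualifies.
Qualifying: Option A, Option B, Option C. Lowest rate is 5.63% → Option A.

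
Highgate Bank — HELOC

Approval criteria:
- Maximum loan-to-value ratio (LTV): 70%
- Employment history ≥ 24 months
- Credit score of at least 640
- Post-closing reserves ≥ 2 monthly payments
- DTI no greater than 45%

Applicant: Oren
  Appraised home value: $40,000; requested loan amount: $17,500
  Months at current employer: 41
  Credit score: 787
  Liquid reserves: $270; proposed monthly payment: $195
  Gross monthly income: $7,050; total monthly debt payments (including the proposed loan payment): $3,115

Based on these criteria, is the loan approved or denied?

LTV = 17,500/40,000 = 43.8% ≤ 70%
Employment 41 ≥ 24 months
Credit score 787 ≥ 640 (meets)
Reserves: 270 ÷ 195 = 1.4 months (below 2-month minimum)
Debt-to-income = 3,115/7,050 = 44.2% — meets 45% limit
Fails on reserves.

Denied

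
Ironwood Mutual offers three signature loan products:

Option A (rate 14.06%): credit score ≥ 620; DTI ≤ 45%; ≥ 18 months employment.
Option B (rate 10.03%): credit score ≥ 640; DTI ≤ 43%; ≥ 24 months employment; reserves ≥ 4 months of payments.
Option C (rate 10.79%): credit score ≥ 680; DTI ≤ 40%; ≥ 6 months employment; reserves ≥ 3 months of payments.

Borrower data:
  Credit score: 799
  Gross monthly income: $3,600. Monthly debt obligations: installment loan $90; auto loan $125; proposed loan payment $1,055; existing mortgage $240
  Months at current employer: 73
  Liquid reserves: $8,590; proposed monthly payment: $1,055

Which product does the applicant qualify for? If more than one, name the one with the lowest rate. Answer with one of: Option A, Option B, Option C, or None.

Total debts = (90 + 125 + 1,055 + 240) = 1,510; DTI = 1,510/3,600 = 41.9%.
Reserves = 8,590/1,055 = 8.1 months.
Option A: score 799 ≥ 620; DTI 41.9% ≤ 45%; employment 73 ≥ 18 mo → qualifies.
Option B: score 799 ≥ 640; DTI 41.9% ≤ 43%; employment 73 ≥ 24 mo; reserves 8.1 ≥ 4 mo → qualifies.
Option C: score 799 ≥ 680; DTI 41.9% > 40%; employment 73 ≥ 6 mo; reserves 8.1 ≥ 3 mo → does not qualify.
Qualifying: Option A, Option B. Lowest rate is 10.03% → Option B.

Option B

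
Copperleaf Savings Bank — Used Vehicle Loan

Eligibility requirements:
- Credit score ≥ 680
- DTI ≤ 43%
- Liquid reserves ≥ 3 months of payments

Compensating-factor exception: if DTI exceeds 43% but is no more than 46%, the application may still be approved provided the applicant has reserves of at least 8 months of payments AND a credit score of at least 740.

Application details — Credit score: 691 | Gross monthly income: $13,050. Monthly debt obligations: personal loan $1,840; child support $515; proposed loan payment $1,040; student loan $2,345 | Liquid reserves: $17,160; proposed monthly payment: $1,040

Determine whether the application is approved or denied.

Denied

Credit score 691 ≥ 680 (meets base)
Total debts = (1,840 + 515 + 1,040 + 2,345) = 5,740. DTI = 5,740/13,050 = 44% > 43% — standard DTI limit exceeded.
Reserves = 17,160/1,040 = 16.5 months ≥ 3
DTI 44% is within the 43%–46% exception band; checking compensating factors.
Override check — reserves: 16.5 mo (ok); score: 691 (below 740).
Compensating-factor requirement not fully met.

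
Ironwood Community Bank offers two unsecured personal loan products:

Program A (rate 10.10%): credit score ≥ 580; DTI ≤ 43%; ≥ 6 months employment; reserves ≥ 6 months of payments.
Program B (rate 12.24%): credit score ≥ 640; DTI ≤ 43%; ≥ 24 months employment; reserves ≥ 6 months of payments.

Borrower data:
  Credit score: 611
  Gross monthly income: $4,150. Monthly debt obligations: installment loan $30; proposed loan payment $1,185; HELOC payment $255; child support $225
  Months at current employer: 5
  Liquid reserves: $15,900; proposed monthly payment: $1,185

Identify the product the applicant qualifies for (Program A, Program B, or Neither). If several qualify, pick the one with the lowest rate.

Total debts = (30 + 1,185 + 255 + 225) = 1,695; DTI = 1,695/4,150 = 40.8%.
Reserves = 15,900/1,185 = 13.4 months.
Program A: score 611 ≥ 580; DTI 40.8% ≤ 43%; employment 5 < 6 mo; reserves 13.4 ≥ 6 mo → does not qualify.
Program B: score 611 < 640; DTI 40.8% ≤ 43%; employment 5 < 24 mo; reserves 13.4 ≥ 6 mo → does not qualify.

Neither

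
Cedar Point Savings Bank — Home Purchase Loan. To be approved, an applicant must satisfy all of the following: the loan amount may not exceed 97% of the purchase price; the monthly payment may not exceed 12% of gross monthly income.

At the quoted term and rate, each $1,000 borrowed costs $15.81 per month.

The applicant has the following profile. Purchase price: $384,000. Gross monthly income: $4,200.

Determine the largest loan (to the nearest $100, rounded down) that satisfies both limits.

$31,800

Payment cap: 12% × $4,200 = $504/month.
At $15.81 per $1,000, that supports 504/15.81 × 1,000 ≈ $31,878 → $31,800.
LTV cap: 97% × $384,000 = $372,480 → $372,400.
Binding constraint: payment-to-income.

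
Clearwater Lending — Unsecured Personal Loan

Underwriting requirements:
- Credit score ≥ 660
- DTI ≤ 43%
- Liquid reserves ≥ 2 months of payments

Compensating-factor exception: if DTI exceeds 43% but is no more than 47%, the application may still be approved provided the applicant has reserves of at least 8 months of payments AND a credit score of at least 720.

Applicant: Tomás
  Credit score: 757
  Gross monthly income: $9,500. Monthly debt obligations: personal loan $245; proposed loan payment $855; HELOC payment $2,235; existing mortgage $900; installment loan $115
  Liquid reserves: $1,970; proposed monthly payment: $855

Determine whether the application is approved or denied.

Credit score 757 ≥ 660 (meets base)
Total debts = (245 + 855 + 2,235 + 900 + 115) = 4,350. DTI: 4,350 ÷ 9,500 = 45.8%, over the 43% base limit.
Reserves = 1,970/855 = 2.3 months ≥ 2
DTI 45.8% is within the 43%–47% exception band; checking compensating factors.
Reserves 2.3 < 8 months; credit score 757 ≥ 720.
Compensating-factor requirement not fully met.

Denied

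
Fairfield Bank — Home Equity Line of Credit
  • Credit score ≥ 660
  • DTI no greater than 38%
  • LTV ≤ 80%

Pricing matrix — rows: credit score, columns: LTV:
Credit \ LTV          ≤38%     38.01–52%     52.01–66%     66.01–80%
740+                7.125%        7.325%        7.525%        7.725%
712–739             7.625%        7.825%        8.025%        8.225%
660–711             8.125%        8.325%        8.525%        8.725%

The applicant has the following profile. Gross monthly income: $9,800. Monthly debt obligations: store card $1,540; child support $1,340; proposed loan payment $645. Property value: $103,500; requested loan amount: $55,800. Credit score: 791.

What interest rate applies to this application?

7.525%

Credit score 791 ≥ 660; Total monthly debts = (1,540 + 1,340 + 645) = 3,525. DTI = 3,525/9,800 = 36% ≤ 38%
LTV = 55,800/103,500 = 53.9% ≤ 80%
Score 791 is in the 740+ band; LTV 53.9% is in the 52.01–66% band → 7.525%.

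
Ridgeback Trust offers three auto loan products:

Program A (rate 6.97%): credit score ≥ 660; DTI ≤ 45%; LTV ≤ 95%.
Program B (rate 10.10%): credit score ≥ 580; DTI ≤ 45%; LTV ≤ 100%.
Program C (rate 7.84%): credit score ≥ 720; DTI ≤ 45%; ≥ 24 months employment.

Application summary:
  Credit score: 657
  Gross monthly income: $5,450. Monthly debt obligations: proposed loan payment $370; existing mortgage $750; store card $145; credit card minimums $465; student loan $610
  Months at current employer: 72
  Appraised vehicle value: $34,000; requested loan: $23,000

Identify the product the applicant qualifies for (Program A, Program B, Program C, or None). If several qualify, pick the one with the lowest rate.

Total debts = (370 + 750 + 145 + 465 + 610) = 2,340; DTI = 2,340/5,450 = 42.9%.
LTV = 23,000/34,000 = 67.6%.
Program A: score 657 < 660; DTI 42.9% ≤ 45%; LTV 67.6% ≤ 95% → does not qualify.
Program B: score 657 ≥ 580; DTI 42.9% ≤ 45%; LTV 67.6% ≤ 100% → qualifies.
Program C: score 657 < 720; DTI 42.9% ≤ 45%; employment 72 ≥ 24 mo → does not qualify.

Program B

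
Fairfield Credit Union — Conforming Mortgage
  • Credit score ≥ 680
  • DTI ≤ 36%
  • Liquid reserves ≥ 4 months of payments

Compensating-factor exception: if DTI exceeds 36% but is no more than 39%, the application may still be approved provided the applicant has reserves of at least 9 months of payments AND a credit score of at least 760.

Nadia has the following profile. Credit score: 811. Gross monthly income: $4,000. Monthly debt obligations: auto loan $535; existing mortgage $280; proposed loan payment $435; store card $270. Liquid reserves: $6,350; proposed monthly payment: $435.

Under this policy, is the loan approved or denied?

Credit score 811 ≥ 680 (meets base)
Total debts = (535 + 280 + 435 + 270) = 1,520. DTI = 1,520/4,000 = 38% > 36% — standard DTI limit exceeded.
Reserves: 6,350 ÷ 435 = 14.6 months (meets 4-month minimum)
38% falls in the override range (36%–39%), so the compensating-factor test applies.
Override check — reserves: 14.6 mo (ok); score: 811 (ok).
Both compensating conditions met → exception applies.

Approved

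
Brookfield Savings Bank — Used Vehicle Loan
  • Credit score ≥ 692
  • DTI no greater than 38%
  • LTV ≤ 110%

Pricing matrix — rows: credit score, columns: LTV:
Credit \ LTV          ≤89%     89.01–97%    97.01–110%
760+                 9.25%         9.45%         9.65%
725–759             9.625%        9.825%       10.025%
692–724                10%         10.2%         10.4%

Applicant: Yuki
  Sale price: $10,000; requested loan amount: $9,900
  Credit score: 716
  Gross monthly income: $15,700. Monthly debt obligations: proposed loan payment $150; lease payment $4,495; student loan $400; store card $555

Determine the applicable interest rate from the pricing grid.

Credit score 716 ≥ 692; Total monthly debts = (150 + 4,495 + 400 + 555) = 5,600. Debt-to-income = 5,600/15,700 = 35.7% — meets 38% limit
Loan-to-value = 9,900/10,000 = 99% — pass (110% max)
Row: 716 falls in 692–724. Column: 99% falls in 97.01–110%. Rate = 10.4%.

10.4%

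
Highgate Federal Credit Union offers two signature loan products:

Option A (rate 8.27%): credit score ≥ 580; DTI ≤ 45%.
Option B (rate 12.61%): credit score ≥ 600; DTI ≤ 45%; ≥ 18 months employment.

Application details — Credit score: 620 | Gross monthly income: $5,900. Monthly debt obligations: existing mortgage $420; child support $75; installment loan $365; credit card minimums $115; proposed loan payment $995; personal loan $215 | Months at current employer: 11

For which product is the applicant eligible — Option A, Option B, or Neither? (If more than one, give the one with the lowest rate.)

Total debts = (420 + 75 + 365 + 115 + 995 + 215) = 2,185; DTI = 2,185/5,900 = 37%.
Option A: score 620 ≥ 580; DTI 37% ≤ 45% → qualifies.
Option B: score 620 ≥ 600; DTI 37% ≤ 45%; employment 11 < 18 mo → does not qualify.

Option A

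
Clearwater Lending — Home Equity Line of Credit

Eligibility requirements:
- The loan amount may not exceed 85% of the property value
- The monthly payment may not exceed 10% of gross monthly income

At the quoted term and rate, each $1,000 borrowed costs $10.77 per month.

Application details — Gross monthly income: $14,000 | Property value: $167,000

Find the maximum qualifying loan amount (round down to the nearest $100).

Payment cap: 10% × $14,000 = $1,400/month.
At $10.77 per $1,000, that supports 1,400/10.77 × 1,000 ≈ $129,990 → $129,900.
LTV cap: 85% × $167,000 = $141,950 → $141,900.
Binding constraint: payment-to-income.

$129,900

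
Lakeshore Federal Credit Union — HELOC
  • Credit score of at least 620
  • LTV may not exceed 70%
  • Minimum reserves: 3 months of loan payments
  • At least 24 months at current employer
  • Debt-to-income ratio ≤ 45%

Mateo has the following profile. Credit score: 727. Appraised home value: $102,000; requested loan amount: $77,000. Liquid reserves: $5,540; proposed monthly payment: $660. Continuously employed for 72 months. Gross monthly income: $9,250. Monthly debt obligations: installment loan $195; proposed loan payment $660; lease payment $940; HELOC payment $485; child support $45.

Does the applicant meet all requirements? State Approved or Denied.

Denied

Credit score 727 ≥ 620 (meets)
LTV: 77,000 ÷ 102,000 = 75.5%, exceeds 70% cap
Liquid reserves cover 5,540/660 = 8.4 months — ≥ 3 required
Employment 72 ≥ 24 months
Total monthly debts = (195 + 660 + 940 + 485 + 45) = 2,325. Debt-to-income = 2,325/9,250 = 25.1% — meets 45% limit
Fails on LTV.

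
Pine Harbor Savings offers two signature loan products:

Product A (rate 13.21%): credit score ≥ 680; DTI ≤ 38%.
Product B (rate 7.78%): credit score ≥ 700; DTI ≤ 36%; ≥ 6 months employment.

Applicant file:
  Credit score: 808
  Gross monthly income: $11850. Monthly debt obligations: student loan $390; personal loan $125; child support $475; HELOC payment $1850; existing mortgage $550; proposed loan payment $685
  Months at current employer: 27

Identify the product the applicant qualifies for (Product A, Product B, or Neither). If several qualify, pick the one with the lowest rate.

Product B

Total debts = (390 + 125 + 475 + 1,850 + 550 + 685) = 4,075; DTI = 4,075/11,850 = 34.4%.
Product A: score 808 ≥ 680; DTI 34.4% ≤ 38% → qualifies.
Product B: score 808 ≥ 700; DTI 34.4% ≤ 36%; employment 27 ≥ 6 mo → qualifies.
Qualifying: Product A, Product B. Lowest rate is 7.78% → Product B.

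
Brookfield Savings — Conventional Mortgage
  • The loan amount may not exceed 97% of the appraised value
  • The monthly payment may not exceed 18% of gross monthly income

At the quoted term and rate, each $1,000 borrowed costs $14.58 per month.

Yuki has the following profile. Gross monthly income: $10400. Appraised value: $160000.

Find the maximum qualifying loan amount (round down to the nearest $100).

Payment cap: 18% × $10,400 = $1,872/month.
At $14.58 per $1,000, that supports 1,872/14.58 × 1,000 ≈ $128,395 → $128,300.
LTV cap: 97% × $160,000 = $155,200 → $155,200.
Binding constraint: payment-to-income.

$128,300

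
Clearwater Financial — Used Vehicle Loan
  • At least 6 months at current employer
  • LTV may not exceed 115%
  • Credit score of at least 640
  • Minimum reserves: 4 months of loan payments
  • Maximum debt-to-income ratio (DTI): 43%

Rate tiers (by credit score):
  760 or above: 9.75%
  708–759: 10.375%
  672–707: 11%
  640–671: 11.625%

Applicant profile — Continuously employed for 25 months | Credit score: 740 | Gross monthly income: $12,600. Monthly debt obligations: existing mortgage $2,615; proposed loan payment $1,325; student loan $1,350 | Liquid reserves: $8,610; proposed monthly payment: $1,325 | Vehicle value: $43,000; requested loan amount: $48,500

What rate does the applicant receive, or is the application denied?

Approved at 10.375%

Credit score 740 ≥ 640 (meets minimum)
Total monthly debts = (2,615 + 1,325 + 1,350) = 5,290. Debt-to-income = 5,290/12,600 = 42% — meets 43% limit
Employment 25 ≥ 6 months
LTV = 48,500/43,000 = 112.8% ≤ 115%
Reserves = 8,610/1,325 = 6.5 months ≥ 4
All requirements met. Score 740 falls in the 708–759 tier → 10.375%.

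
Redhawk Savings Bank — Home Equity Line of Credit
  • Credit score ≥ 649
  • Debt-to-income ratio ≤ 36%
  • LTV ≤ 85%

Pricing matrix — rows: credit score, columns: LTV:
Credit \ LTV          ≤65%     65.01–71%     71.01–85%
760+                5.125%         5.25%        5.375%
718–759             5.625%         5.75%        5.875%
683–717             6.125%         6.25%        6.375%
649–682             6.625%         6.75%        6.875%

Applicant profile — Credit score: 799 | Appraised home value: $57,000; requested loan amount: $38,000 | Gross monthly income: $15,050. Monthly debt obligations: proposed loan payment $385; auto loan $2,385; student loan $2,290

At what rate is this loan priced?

Credit score 799 ≥ 649; Total monthly debts = (385 + 2,385 + 2,290) = 5,060. DTI: 5,060 ÷ 15,050 = 33.6%, within the 36% cap
Loan-to-value = 38,000/57,000 = 66.7% — pass (85% max)
Row: 799 falls in 760+. Column: 66.7% falls in 65.01–71%. Rate = 5.25%.

5.25%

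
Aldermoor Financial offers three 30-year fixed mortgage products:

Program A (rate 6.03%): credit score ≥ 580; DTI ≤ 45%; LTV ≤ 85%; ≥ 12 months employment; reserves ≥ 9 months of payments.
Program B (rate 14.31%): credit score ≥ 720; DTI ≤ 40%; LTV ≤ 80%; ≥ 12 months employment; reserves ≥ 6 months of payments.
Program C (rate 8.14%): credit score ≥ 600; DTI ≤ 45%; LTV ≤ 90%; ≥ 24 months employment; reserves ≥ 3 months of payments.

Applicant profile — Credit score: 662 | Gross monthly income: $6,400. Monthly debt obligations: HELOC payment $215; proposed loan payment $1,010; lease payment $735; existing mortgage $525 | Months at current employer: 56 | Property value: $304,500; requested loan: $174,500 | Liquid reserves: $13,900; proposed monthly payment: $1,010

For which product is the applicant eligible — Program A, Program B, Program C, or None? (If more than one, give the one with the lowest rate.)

Program A

Total debts = (215 + 1,010 + 735 + 525) = 2,485; DTI = 2,485/6,400 = 38.8%.
LTV = 174,500/304,500 = 57.3%.
Reserves = 13,900/1,010 = 13.8 months.
Program A: score 662 ≥ 580; DTI 38.8% ≤ 45%; LTV 57.3% ≤ 85%; employment 56 ≥ 12 mo; reserves 13.8 ≥ 9 mo → qualifies.
Program B: score 662 < 720; DTI 38.8% ≤ 40%; LTV 57.3% ≤ 80%; employment 56 ≥ 12 mo; reserves 13.8 ≥ 6 mo → does not qualify.
Program C: score 662 ≥ 600; DTI 38.8% ≤ 45%; LTV 57.3% ≤ 90%; employment 56 ≥ 24 mo; reserves 13.8 ≥ 3 mo → qualifies.
Qualifying: Program A, Program C. Lowest rate is 6.03% → Program A.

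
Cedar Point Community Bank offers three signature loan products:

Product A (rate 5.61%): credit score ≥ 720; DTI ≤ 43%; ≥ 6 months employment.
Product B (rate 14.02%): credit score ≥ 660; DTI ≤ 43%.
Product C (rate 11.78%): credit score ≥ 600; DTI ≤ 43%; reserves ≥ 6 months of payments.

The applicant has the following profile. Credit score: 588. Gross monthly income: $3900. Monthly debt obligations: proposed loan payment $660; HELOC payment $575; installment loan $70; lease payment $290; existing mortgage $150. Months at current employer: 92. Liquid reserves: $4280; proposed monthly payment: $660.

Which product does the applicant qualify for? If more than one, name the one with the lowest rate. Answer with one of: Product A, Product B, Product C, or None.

Total debts = (660 + 575 + 70 + 290 + 150) = 1,745; DTI = 1,745/3,900 = 44.7%.
Reserves = 4,280/660 = 6.5 months.
Product A: score 588 < 720; DTI 44.7% > 43%; employment 92 ≥ 6 mo → does not qualify.
Product B: score 588 < 660; DTI 44.7% > 43% → does not qualify.
Product C: score 588 < 600; DTI 44.7% > 43%; reserves 6.5 ≥ 6 mo → does not qualify.

None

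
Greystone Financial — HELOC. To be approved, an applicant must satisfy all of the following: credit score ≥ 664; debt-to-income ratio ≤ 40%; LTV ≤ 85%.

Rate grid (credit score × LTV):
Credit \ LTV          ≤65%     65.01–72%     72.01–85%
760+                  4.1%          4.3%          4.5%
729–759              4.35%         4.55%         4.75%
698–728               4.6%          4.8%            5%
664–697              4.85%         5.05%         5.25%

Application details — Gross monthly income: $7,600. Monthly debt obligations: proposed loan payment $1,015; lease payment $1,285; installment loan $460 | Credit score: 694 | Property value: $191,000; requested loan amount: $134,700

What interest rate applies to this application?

Credit score 694 ≥ 664; Total monthly debts = (1,015 + 1,285 + 460) = 2,760. Debt-to-income = 2,760/7,600 = 36.3% — meets 40% limit
LTV: 134,700 ÷ 191,000 = 70.5%, within 85% cap
Score 694 is in the 664–697 band; LTV 70.5% is in the 65.01–72% band → 5.05%.

5.05%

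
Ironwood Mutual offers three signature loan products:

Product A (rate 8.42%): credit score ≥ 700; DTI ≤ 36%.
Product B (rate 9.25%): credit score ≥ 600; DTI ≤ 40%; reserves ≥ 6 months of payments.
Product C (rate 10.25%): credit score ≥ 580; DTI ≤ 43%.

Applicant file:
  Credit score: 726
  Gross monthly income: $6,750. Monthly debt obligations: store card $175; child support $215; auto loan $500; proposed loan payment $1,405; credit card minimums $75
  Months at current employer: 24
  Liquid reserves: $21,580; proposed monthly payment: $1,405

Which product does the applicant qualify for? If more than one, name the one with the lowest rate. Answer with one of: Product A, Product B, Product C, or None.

Total debts = (175 + 215 + 500 + 1,405 + 75) = 2,370; DTI = 2,370/6,750 = 35.1%.
Reserves = 21,580/1,405 = 15.4 months.
Product A: score 726 ≥ 700; DTI 35.1% ≤ 36% → qualifies.
Product B: score 726 ≥ 600; DTI 35.1% ≤ 40%; reserves 15.4 ≥ 6 mo → qualifies.
Product C: score 726 ≥ 580; DTI 35.1% ≤ 43% → qualifies.
Qualifying: Product A, Product B, Product C. Lowest rate is 8.42% → Product A.

Product A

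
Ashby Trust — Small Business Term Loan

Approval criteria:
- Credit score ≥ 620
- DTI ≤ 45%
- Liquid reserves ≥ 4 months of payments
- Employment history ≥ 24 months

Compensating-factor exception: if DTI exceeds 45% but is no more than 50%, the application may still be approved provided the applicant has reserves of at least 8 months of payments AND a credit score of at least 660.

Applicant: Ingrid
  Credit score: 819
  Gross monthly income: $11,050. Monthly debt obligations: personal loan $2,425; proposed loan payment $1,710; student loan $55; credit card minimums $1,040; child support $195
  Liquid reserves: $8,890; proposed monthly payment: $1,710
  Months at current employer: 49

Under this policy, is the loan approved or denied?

Credit score 819 ≥ 620 (meets base)
Total debts = (2,425 + 1,710 + 55 + 1,040 + 195) = 5,425. DTI: 5,425 ÷ 11,050 = 49.1%, over the 45% base limit.
Reserves: 8,890 ÷ 1,710 = 5.2 months (meets 4-month minimum)
Employment 49 ≥ 24 months
DTI 49.1% is within the 45%–50% exception band; checking compensating factors.
Reserves 5.2 < 8 months; credit score 819 ≥ 660.
Compensating-factor requirement not fully met.

Denied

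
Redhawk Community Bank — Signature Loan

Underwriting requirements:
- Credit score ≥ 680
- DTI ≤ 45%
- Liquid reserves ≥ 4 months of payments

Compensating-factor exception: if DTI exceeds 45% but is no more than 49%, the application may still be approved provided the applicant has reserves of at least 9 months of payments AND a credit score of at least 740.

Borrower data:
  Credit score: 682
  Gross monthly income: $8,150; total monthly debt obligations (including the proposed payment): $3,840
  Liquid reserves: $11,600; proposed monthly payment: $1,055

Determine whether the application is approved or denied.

Credit score 682 ≥ 680 (meets base)
DTI = 3,840/8,150 = 47.1% > 45% — standard DTI limit exceeded.
Liquid reserves cover 11,600/1,055 = 11.0 months — ≥ 4 required
47.1% falls in the override range (45%–49%), so the compensating-factor test applies.
Override check — reserves: 11.0 mo (ok); score: 682 (below 740).
Override conditions not both satisfied; exception does not apply.

Denied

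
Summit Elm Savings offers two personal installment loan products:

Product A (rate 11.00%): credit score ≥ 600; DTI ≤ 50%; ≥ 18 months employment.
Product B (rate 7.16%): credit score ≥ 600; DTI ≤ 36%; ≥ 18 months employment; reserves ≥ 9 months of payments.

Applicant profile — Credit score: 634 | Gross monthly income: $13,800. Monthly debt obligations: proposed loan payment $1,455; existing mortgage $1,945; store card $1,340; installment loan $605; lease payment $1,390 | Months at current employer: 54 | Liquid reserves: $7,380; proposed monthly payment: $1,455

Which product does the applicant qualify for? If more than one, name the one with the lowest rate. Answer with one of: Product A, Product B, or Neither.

Product A

Total debts = (1,455 + 1,945 + 1,340 + 605 + 1,390) = 6,735; DTI = 6,735/13,800 = 48.8%.
Reserves = 7,380/1,455 = 5.1 months.
Product A: score 634 ≥ 600; DTI 48.8% ≤ 50%; employment 54 ≥ 18 mo → qualifies.
Product B: score 634 ≥ 600; DTI 48.8% > 36%; employment 54 ≥ 18 mo; reserves 5.1 < 9 mo → does not qualify.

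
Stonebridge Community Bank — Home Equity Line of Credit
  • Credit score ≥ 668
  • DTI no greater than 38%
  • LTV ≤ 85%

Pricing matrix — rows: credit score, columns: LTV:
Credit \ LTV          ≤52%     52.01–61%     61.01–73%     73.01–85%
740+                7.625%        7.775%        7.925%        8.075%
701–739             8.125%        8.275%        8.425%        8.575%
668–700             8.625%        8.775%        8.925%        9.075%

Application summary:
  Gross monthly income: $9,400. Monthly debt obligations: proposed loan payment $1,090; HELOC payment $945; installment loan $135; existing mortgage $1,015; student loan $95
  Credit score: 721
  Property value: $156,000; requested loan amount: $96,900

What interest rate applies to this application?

8.425%

Credit score 721 ≥ 668; Total monthly debts = (1,090 + 945 + 135 + 1,015 + 95) = 3,280. DTI = 3,280/9,400 = 34.9% ≤ 38%
LTV = 96,900/156,000 = 62.1% ≤ 85%
Row: 721 falls in 701–739. Column: 62.1% falls in 61.01–73%. Rate = 8.425%.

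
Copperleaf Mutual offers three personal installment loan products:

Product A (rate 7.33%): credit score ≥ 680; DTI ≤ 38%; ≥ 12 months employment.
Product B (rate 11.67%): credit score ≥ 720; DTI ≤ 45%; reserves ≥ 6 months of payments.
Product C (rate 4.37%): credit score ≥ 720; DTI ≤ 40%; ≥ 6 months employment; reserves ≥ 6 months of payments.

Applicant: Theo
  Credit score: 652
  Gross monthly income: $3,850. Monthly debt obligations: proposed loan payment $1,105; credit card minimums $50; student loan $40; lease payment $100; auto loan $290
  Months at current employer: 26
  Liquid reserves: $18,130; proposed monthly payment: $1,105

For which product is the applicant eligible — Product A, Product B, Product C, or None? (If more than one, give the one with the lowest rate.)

None

Total debts = (1,105 + 50 + 40 + 100 + 290) = 1,585; DTI = 1,585/3,850 = 41.2%.
Reserves = 18,130/1,105 = 16.4 months.
Product A: score 652 < 680; DTI 41.2% > 38%; employment 26 ≥ 12 mo → does not qualify.
Product B: score 652 < 720; DTI 41.2% ≤ 45%; reserves 16.4 ≥ 6 mo → does not qualify.
Product C: score 652 < 720; DTI 41.2% > 40%; employment 26 ≥ 6 mo; reserves 16.4 ≥ 6 mo → does not qualify.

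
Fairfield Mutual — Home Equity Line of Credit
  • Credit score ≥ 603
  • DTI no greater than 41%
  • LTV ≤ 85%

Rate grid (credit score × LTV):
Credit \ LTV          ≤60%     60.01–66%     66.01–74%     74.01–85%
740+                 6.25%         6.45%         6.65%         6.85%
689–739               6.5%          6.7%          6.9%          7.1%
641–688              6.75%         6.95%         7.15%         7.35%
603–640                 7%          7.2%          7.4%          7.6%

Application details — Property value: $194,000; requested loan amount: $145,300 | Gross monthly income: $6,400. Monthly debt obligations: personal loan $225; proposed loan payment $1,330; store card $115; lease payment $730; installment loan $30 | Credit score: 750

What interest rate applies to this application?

6.85%

Credit score 750 ≥ 603; Total monthly debts = (225 + 1,330 + 115 + 730 + 30) = 2,430. DTI: 2,430 ÷ 6,400 = 38%, within the 41% cap
Loan-to-value = 145,300/194,000 = 74.9% — pass (85% max)
Credit 750 → row 740+; LTV 74.9% → column 74.01–85%. Grid cell → 6.85%.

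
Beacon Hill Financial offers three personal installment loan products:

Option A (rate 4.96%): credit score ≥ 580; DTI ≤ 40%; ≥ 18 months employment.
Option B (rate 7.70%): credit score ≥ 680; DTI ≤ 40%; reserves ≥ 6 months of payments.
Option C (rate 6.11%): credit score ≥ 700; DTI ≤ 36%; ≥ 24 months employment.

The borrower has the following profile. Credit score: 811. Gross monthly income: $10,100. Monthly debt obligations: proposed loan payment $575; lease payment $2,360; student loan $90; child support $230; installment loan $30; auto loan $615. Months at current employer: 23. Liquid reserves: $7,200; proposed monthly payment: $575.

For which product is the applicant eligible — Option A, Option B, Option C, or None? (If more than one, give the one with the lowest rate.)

Total debts = (575 + 2,360 + 90 + 230 + 30 + 615) = 3,900; DTI = 3,900/10,100 = 38.6%.
Reserves = 7,200/575 = 12.5 months.
Option A: score 811 ≥ 580; DTI 38.6% ≤ 40%; employment 23 ≥ 18 mo → qualifies.
Option B: score 811 ≥ 680; DTI 38.6% ≤ 40%; reserves 12.5 ≥ 6 mo → qualifies.
Option C: score 811 ≥ 700; DTI 38.6% > 36%; employment 23 < 24 mo → does not qualify.
Qualifying: Option A, Option B. Lowest rate is 4.96% → Option A.

Option A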